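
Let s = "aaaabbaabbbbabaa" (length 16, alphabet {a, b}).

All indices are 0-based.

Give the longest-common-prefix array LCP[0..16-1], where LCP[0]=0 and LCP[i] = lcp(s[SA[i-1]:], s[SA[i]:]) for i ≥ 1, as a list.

sorted suffixes:
  #0 SA[0]=15  'a'
  #1 SA[1]=14  'aa'
  #2 SA[2]=0  'aaaabbaabbbbabaa'
  #3 SA[3]=1  'aaabbaabbbbabaa'
  #4 SA[4]=2  'aabbaabbbbabaa'
  #5 SA[5]=6  'aabbbbabaa'
  #6 SA[6]=12  'abaa'
  #7 SA[7]=3  'abbaabbbbabaa'
  #8 SA[8]=7  'abbbbabaa'
  #9 SA[9]=13  'baa'
  #10 SA[10]=5  'baabbbbabaa'
  #11 SA[11]=11  'babaa'
  #12 SA[12]=4  'bbaabbbbabaa'
  #13 SA[13]=10  'bbabaa'
  #14 SA[14]=9  'bbbabaa'
  #15 SA[15]=8  'bbbbabaa'

SA = [15, 14, 0, 1, 2, 6, 12, 3, 7, 13, 5, 11, 4, 10, 9, 8]
[i] adj suffixes → lcp
  [1] 15/14 → 1 ('a')
  [2] 14/0 → 2 ('aa')
  [3] 0/1 → 3 ('aaa')
  [4] 1/2 → 2 ('aa')
  [5] 2/6 → 4 ('aabb')
  [6] 6/12 → 1 ('a')
  [7] 12/3 → 2 ('ab')
  [8] 3/7 → 3 ('abb')
  [9] 7/13 → 0 ('')
  [10] 13/5 → 3 ('baa')
  [11] 5/11 → 2 ('ba')
  [12] 11/4 → 1 ('b')
  [13] 4/10 → 3 ('bba')
  [14] 10/9 → 2 ('bb')
  [15] 9/8 → 3 ('bbb')

[0, 1, 2, 3, 2, 4, 1, 2, 3, 0, 3, 2, 1, 3, 2, 3]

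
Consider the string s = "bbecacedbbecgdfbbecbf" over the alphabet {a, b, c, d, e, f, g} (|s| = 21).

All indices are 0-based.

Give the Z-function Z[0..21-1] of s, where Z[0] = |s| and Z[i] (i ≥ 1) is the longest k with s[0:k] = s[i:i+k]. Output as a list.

Z[0]=21
i=1: fresh scan; Z[1]=1 grow→box=[1,2)
i=2: fresh scan; Z[2]=0
i=3: fresh scan; Z[3]=0
i=4: fresh scan; Z[4]=0
i=5: fresh scan; Z[5]=0
i=6: fresh scan; Z[6]=0
i=7: fresh scan; Z[7]=0
i=8: fresh scan; Z[8]=4 grow→box=[8,12)
i=9: min(r-i=3, Z[1]=1)=1; Z[9]=1
i=10: min(r-i=2, Z[2]=0)=0; Z[10]=0
i=11: min(r-i=1, Z[3]=0)=0; Z[11]=0
i=12: fresh scan; Z[12]=0
i=13: fresh scan; Z[13]=0
i=14: fresh scan; Z[14]=0
i=15: fresh scan; Z[15]=4 grow→box=[15,19)
i=16: min(r-i=3, Z[1]=1)=1; Z[16]=1
i=17: min(r-i=2, Z[2]=0)=0; Z[17]=0
i=18: min(r-i=1, Z[3]=0)=0; Z[18]=0
i=19: fresh scan; Z[19]=1 grow→box=[19,20)
i=20: fresh scan; Z[20]=0

[21, 1, 0, 0, 0, 0, 0, 0, 4, 1, 0, 0, 0, 0, 0, 4, 1, 0, 0, 1, 0]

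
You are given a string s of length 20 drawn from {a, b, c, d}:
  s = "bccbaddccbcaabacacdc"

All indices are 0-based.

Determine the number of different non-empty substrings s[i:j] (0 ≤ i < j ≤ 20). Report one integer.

rank→(start, suffix):
  0 → (11, 'aabacacdc')
  1 → (12, 'abacacdc')
  2 → (14, 'acacdc')
  3 → (16, 'acdc')
  4 → (4, 'addccbcaabacacdc')
  5 → (13, 'bacacdc')
  6 → (3, 'baddccbcaabacacdc')
  7 → (9, 'bcaabacacdc')
  8 → (0, 'bccbaddccbcaabacacdc')
  9 → (19, 'c')
  10 → (10, 'caabacacdc')
  11 → (15, 'cacdc')
  12 → (2, 'cbaddccbcaabacacdc')
  13 → (8, 'cbcaabacacdc')
  14 → (1, 'ccbaddccbcaabacacdc')
  15 → (7, 'ccbcaabacacdc')
  16 → (17, 'cdc')
  17 → (18, 'dc')
  18 → (6, 'dccbcaabacacdc')
  19 → (5, 'ddccbcaabacacdc')

SA = [11, 12, 14, 16, 4, 13, 3, 9, 0, 19, 10, 15, 2, 8, 1, 7, 17, 18, 6, 5]
rank  pair      lcp
   1  s[11:],s[12:]  1  'a'
   2  s[12:],s[14:]  1  'a'
   3  s[14:],s[16:]  2  'ac'
   4  s[16:],s[4:]  1  'a'
   5  s[4:],s[13:]  0  ''
   6  s[13:],s[3:]  2  'ba'
   7  s[3:],s[9:]  1  'b'
   8  s[9:],s[0:]  2  'bc'
   9  s[0:],s[19:]  0  ''
  10  s[19:],s[10:]  1  'c'
  11  s[10:],s[15:]  2  'ca'
  12  s[15:],s[2:]  1  'c'
  13  s[2:],s[8:]  2  'cb'
  14  s[8:],s[1:]  1  'c'
  15  s[1:],s[7:]  3  'ccb'
  16  s[7:],s[17:]  1  'c'
  17  s[17:],s[18:]  0  ''
  18  s[18:],s[6:]  2  'dc'
  19  s[6:],s[5:]  1  'd'

n(n+1)/2 = 20·21/2 = 210
Σ LCP = 0 + 1 + 1 + 2 + 1 + 0 + 2 + 1 + 2 + 0 + 1 + 2 + 1 + 2 + 1 + 3 + 1 + 0 + 2 + 1 = 24
distinct = 210 − 24 = 186

186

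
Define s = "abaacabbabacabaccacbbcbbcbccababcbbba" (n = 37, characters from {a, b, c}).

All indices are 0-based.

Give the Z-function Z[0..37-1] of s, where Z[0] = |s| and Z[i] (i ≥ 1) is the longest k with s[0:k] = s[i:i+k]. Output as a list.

[37, 0, 1, 1, 0, 2, 0, 0, 3, 0, 1, 0, 3, 0, 1, 0, 0, 1, 0, 0, 0, 0, 0, 0, 0, 0, 0, 0, 3, 0, 2, 0, 0, 0, 0, 0, 1]

Z[0]=37
i=1: fresh scan; Z[1]=0
i=2: fresh scan; Z[2]=1 grow→box=[2,3)
i=3: fresh scan; Z[3]=1 grow→box=[3,4)
i=4: fresh scan; Z[4]=0
i=5: fresh scan; Z[5]=2 grow→box=[5,7)
i=6: min(r-i=1, Z[1]=0)=0; Z[6]=0
i=7: fresh scan; Z[7]=0
i=8: fresh scan; Z[8]=3 grow→box=[8,11)
i=9: min(r-i=2, Z[1]=0)=0; Z[9]=0
i=10: min(r-i=1, Z[2]=1)=1; Z[10]=1
i=11: fresh scan; Z[11]=0
i=12: fresh scan; Z[12]=3 grow→box=[12,15)
i=13: min(r-i=2, Z[1]=0)=0; Z[13]=0
i=14: min(r-i=1, Z[2]=1)=1; Z[14]=1
i=15: fresh scan; Z[15]=0
i=16: fresh scan; Z[16]=0
i=17: fresh scan; Z[17]=1 grow→box=[17,18)
i=18: fresh scan; Z[18]=0
i=19: fresh scan; Z[19]=0
i=20: fresh scan; Z[20]=0
i=21: fresh scan; Z[21]=0
i=22: fresh scan; Z[22]=0
i=23: fresh scan; Z[23]=0
i=24: fresh scan; Z[24]=0
i=25: fresh scan; Z[25]=0
i=26: fresh scan; Z[26]=0
i=27: fresh scan; Z[27]=0
i=28: fresh scan; Z[28]=3 grow→box=[28,31)
i=29: min(r-i=2, Z[1]=0)=0; Z[29]=0
i=30: min(r-i=1, Z[2]=1)=1; Z[30]=2 grow→box=[30,32)
i=31: min(r-i=1, Z[1]=0)=0; Z[31]=0
i=32: fresh scan; Z[32]=0
i=33: fresh scan; Z[33]=0
i=34: fresh scan; Z[34]=0
i=35: fresh scan; Z[35]=0
i=36: fresh scan; Z[36]=1 grow→box=[36,37)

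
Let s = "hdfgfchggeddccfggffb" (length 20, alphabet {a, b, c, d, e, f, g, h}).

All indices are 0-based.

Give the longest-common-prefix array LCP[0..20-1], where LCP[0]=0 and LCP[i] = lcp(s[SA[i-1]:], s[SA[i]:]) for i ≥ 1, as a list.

rank | idx | suffix
   0 |  19 | b
   1 |  12 | ccfggffb
   2 |  13 | cfggffb
   3 |   5 | chggeddccfggffb
   4 |  11 | dccfggffb
   5 |  10 | ddccfggffb
   6 |   1 | dfgfchggeddccfggffb
   7 |   9 | eddccfggffb
   8 |  18 | fb
   9 |   4 | fchggeddccfggffb
  10 |  17 | ffb
  11 |   2 | fgfchggeddccfggffb
  12 |  14 | fggffb
  13 |   8 | geddccfggffb
  14 |   3 | gfchggeddccfggffb
  15 |  16 | gffb
  16 |   7 | ggeddccfggffb
  17 |  15 | ggffb
  18 |   0 | hdfgfchggeddccfggffb
  19 |   6 | hggeddccfggffb

SA = [19, 12, 13, 5, 11, 10, 1, 9, 18, 4, 17, 2, 14, 8, 3, 16, 7, 15, 0, 6]
i: (SA[i-1],SA[i]) lcp shared
  1: (19,12) 0 ''
  2: (12,13) 1 'c'
  3: (13,5) 1 'c'
  4: (5,11) 0 ''
  5: (11,10) 1 'd'
  6: (10,1) 1 'd'
  7: (1,9) 0 ''
  8: (9,18) 0 ''
  9: (18,4) 1 'f'
  10: (4,17) 1 'f'
  11: (17,2) 1 'f'
  12: (2,14) 2 'fg'
  13: (14,8) 0 ''
  14: (8,3) 1 'g'
  15: (3,16) 2 'gf'
  16: (16,7) 1 'g'
  17: (7,15) 2 'gg'
  18: (15,0) 0 ''
  19: (0,6) 1 'h'

[0, 0, 1, 1, 0, 1, 1, 0, 0, 1, 1, 1, 2, 0, 1, 2, 1, 2, 0, 1]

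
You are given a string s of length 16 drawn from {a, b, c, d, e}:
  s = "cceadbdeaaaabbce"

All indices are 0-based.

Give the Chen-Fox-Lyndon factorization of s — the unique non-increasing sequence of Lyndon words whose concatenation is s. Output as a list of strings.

["cce", "adbde", "aaaabbce"]

emit factor 1: 'cce' (i=0, period=3)
emit factor 2: 'adbde' (i=3, period=5)
emit factor 3: 'aaaabbce' (i=8, period=8)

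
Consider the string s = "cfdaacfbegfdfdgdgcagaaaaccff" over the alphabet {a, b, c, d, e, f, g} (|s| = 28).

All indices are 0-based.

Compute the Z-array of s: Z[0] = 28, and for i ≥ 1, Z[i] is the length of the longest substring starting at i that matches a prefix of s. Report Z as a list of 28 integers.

[28, 0, 0, 0, 0, 2, 0, 0, 0, 0, 0, 0, 0, 0, 0, 0, 0, 1, 0, 0, 0, 0, 0, 0, 1, 2, 0, 0]

Z[0]=28
i=1: fresh scan; Z[1]=0
i=2: fresh scan; Z[2]=0
i=3: fresh scan; Z[3]=0
i=4: fresh scan; Z[4]=0
i=5: fresh scan; Z[5]=2 grow→box=[5,7)
i=6: min(r-i=1, Z[1]=0)=0; Z[6]=0
i=7: fresh scan; Z[7]=0
i=8: fresh scan; Z[8]=0
i=9: fresh scan; Z[9]=0
i=10: fresh scan; Z[10]=0
i=11: fresh scan; Z[11]=0
i=12: fresh scan; Z[12]=0
i=13: fresh scan; Z[13]=0
i=14: fresh scan; Z[14]=0
i=15: fresh scan; Z[15]=0
i=16: fresh scan; Z[16]=0
i=17: fresh scan; Z[17]=1 grow→box=[17,18)
i=18: fresh scan; Z[18]=0
i=19: fresh scan; Z[19]=0
i=20: fresh scan; Z[20]=0
i=21: fresh scan; Z[21]=0
i=22: fresh scan; Z[22]=0
i=23: fresh scan; Z[23]=0
i=24: fresh scan; Z[24]=1 grow→box=[24,25)
i=25: fresh scan; Z[25]=2 grow→box=[25,27)
i=26: min(r-i=1, Z[1]=0)=0; Z[26]=0
i=27: fresh scan; Z[27]=0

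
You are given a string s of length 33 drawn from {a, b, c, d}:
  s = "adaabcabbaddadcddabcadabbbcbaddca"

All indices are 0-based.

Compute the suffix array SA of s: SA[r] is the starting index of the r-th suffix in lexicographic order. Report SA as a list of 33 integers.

[32, 2, 6, 22, 3, 17, 0, 20, 12, 9, 28, 8, 27, 7, 23, 24, 4, 18, 25, 31, 5, 19, 26, 14, 1, 21, 16, 11, 30, 13, 15, 10, 29]

sorted suffixes:
  #0 SA[0]=32  'a'
  #1 SA[1]=2  'aabcabbaddadcddabcadabbbcbaddca'
  #2 SA[2]=6  'abbaddadcddabcadabbbcbaddca'
  #3 SA[3]=22  'abbbcbaddca'
  #4 SA[4]=3  'abcabbaddadcddabcadabbbcbaddca'
  #5 SA[5]=17  'abcadabbbcbaddca'
  #6 SA[6]=0  'adaabcabbaddadcddabcadabbbcbaddca'
  #7 SA[7]=20  'adabbbcbaddca'
  #8 SA[8]=12  'adcddabcadabbbcbaddca'
  #9 SA[9]=9  'addadcddabcadabbbcbaddca'
  #10 SA[10]=28  'addca'
  #11 SA[11]=8  'baddadcddabcadabbbcbaddca'
  #12 SA[12]=27  'baddca'
  #13 SA[13]=7  'bbaddadcddabcadabbbcbaddca'
  #14 SA[14]=23  'bbbcbaddca'
  #15 SA[15]=24  'bbcbaddca'
  #16 SA[16]=4  'bcabbaddadcddabcadabbbcbaddca'
  #17 SA[17]=18  'bcadabbbcbaddca'
  #18 SA[18]=25  'bcbaddca'
  #19 SA[19]=31  'ca'
  #20 SA[20]=5  'cabbaddadcddabcadabbbcbaddca'
  #21 SA[21]=19  'cadabbbcbaddca'
  #22 SA[22]=26  'cbaddca'
  #23 SA[23]=14  'cddabcadabbbcbaddca'
  #24 SA[24]=1  'daabcabbaddadcddabcadabbbcbaddca'
  #25 SA[25]=21  'dabbbcbaddca'
  #26 SA[26]=16  'dabcadabbbcbaddca'
  #27 SA[27]=11  'dadcddabcadabbbcbaddca'
  #28 SA[28]=30  'dca'
  #29 SA[29]=13  'dcddabcadabbbcbaddca'
  #30 SA[30]=15  'ddabcadabbbcbaddca'
  #31 SA[31]=10  'ddadcddabcadabbbcbaddca'
  #32 SA[32]=29  'ddca'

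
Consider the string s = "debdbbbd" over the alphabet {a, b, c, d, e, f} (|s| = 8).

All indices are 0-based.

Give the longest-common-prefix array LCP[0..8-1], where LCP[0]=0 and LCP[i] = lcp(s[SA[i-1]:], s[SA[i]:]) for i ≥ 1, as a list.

[0, 2, 1, 2, 0, 1, 1, 0]

rank | idx | suffix
   0 |   4 | bbbd
   1 |   5 | bbd
   2 |   6 | bd
   3 |   2 | bdbbbd
   4 |   7 | d
   5 |   3 | dbbbd
   6 |   0 | debdbbbd
   7 |   1 | ebdbbbd

SA = [4, 5, 6, 2, 7, 3, 0, 1]
i: (SA[i-1],SA[i]) lcp shared
  1: (4,5) 2 'bb'
  2: (5,6) 1 'b'
  3: (6,2) 2 'bd'
  4: (2,7) 0 ''
  5: (7,3) 1 'd'
  6: (3,0) 1 'd'
  7: (0,1) 0 ''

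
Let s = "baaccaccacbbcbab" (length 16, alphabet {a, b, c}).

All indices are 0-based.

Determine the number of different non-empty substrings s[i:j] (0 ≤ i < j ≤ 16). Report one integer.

rank | idx | suffix
   0 |   1 | aaccaccacbbcbab
   1 |  14 | ab
   2 |   8 | acbbcbab
   3 |   5 | accacbbcbab
   4 |   2 | accaccacbbcbab
   5 |  15 | b
   6 |   0 | baaccaccacbbcbab
   7 |  13 | bab
   8 |  10 | bbcbab
   9 |  11 | bcbab
  10 |   7 | cacbbcbab
  11 |   4 | caccacbbcbab
  12 |  12 | cbab
  13 |   9 | cbbcbab
  14 |   6 | ccacbbcbab
  15 |   3 | ccaccacbbcbab

SA = [1, 14, 8, 5, 2, 15, 0, 13, 10, 11, 7, 4, 12, 9, 6, 3]
rank  pair      lcp
   1  s[1:],s[14:]  1  'a'
   2  s[14:],s[8:]  1  'a'
   3  s[8:],s[5:]  2  'ac'
   4  s[5:],s[2:]  5  'accac'
   5  s[2:],s[15:]  0  ''
   6  s[15:],s[0:]  1  'b'
   7  s[0:],s[13:]  2  'ba'
   8  s[13:],s[10:]  1  'b'
   9  s[10:],s[11:]  1  'b'
  10  s[11:],s[7:]  0  ''
  11  s[7:],s[4:]  3  'cac'
  12  s[4:],s[12:]  1  'c'
  13  s[12:],s[9:]  2  'cb'
  14  s[9:],s[6:]  1  'c'
  15  s[6:],s[3:]  4  'ccac'

n(n+1)/2 = 16·17/2 = 136
Σ LCP = 0 + 1 + 1 + 2 + 5 + 0 + 1 + 2 + 1 + 1 + 0 + 3 + 1 + 2 + 1 + 4 = 25
distinct = 136 − 25 = 111

111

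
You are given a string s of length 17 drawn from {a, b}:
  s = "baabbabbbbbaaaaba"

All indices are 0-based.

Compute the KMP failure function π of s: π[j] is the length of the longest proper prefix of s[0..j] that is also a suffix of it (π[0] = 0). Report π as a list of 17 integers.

π[0] = 0
j=1 s[j]='a': π[1]=0 (border '')
j=2 s[j]='a': π[2]=0 (border '')
j=3 s[j]='b': π[3]=1 (border 'b')
j=4 s[j]='b': k: 1→0; π[4]=1 (border 'b')
j=5 s[j]='a': π[5]=2 (border 'ba')
j=6 s[j]='b': k: 2→0; π[6]=1 (border 'b')
j=7 s[j]='b': k: 1→0; π[7]=1 (border 'b')
j=8 s[j]='b': k: 1→0; π[8]=1 (border 'b')
j=9 s[j]='b': k: 1→0; π[9]=1 (border 'b')
j=10 s[j]='b': k: 1→0; π[10]=1 (border 'b')
j=11 s[j]='a': π[11]=2 (border 'ba')
j=12 s[j]='a': π[12]=3 (border 'baa')
j=13 s[j]='a': k: 3→0; π[13]=0 (border '')
j=14 s[j]='a': π[14]=0 (border '')
j=15 s[j]='b': π[15]=1 (border 'b')
j=16 s[j]='a': π[16]=2 (border 'ba')

[0, 0, 0, 1, 1, 2, 1, 1, 1, 1, 1, 2, 3, 0, 0, 1, 2]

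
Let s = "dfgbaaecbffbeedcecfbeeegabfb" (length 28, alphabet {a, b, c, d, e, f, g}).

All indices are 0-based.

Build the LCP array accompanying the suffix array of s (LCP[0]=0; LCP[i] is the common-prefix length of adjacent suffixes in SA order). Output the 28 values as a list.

[0, 1, 1, 0, 1, 1, 3, 1, 2, 0, 1, 1, 0, 1, 0, 2, 1, 1, 2, 2, 1, 0, 2, 4, 1, 1, 0, 1]

rank→(start, suffix):
  0 → (4, 'aaecbffbeedcecfbeeegabfb')
  1 → (24, 'abfb')
  2 → (5, 'aecbffbeedcecfbeeegabfb')
  3 → (27, 'b')
  4 → (3, 'baaecbffbeedcecfbeeegabfb')
  5 → (11, 'beedcecfbeeegabfb')
  6 → (19, 'beeegabfb')
  7 → (25, 'bfb')
  8 → (8, 'bffbeedcecfbeeegabfb')
  9 → (7, 'cbffbeedcecfbeeegabfb')
  10 → (15, 'cecfbeeegabfb')
  11 → (17, 'cfbeeegabfb')
  12 → (14, 'dcecfbeeegabfb')
  13 → (0, 'dfgbaaecbffbeedcecfbeeegabfb')
  14 → (6, 'ecbffbeedcecfbeeegabfb')
  15 → (16, 'ecfbeeegabfb')
  16 → (13, 'edcecfbeeegabfb')
  17 → (12, 'eedcecfbeeegabfb')
  18 → (20, 'eeegabfb')
  19 → (21, 'eegabfb')
  20 → (22, 'egabfb')
  21 → (26, 'fb')
  22 → (10, 'fbeedcecfbeeegabfb')
  23 → (18, 'fbeeegabfb')
  24 → (9, 'ffbeedcecfbeeegabfb')
  25 → (1, 'fgbaaecbffbeedcecfbeeegabfb')
  26 → (23, 'gabfb')
  27 → (2, 'gbaaecbffbeedcecfbeeegabfb')

SA = [4, 24, 5, 27, 3, 11, 19, 25, 8, 7, 15, 17, 14, 0, 6, 16, 13, 12, 20, 21, 22, 26, 10, 18, 9, 1, 23, 2]
i: (SA[i-1],SA[i]) lcp shared
  1: (4,24) 1 'a'
  2: (24,5) 1 'a'
  3: (5,27) 0 ''
  4: (27,3) 1 'b'
  5: (3,11) 1 'b'
  6: (11,19) 3 'bee'
  7: (19,25) 1 'b'
  8: (25,8) 2 'bf'
  9: (8,7) 0 ''
  10: (7,15) 1 'c'
  11: (15,17) 1 'c'
  12: (17,14) 0 ''
  13: (14,0) 1 'd'
  14: (0,6) 0 ''
  15: (6,16) 2 'ec'
  16: (16,13) 1 'e'
  17: (13,12) 1 'e'
  18: (12,20) 2 'ee'
  19: (20,21) 2 'ee'
  20: (21,22) 1 'e'
  21: (22,26) 0 ''
  22: (26,10) 2 'fb'
  23: (10,18) 4 'fbee'
  24: (18,9) 1 'f'
  25: (9,1) 1 'f'
  26: (1,23) 0 ''
  27: (23,2) 1 'g'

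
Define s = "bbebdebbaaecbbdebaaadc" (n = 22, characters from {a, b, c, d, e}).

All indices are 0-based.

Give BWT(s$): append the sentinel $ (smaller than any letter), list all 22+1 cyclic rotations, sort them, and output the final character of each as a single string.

rank  rotation                 last
    0  $bbebdebbaaecbbdebaaadc  c
    1  aaadc$bbebdebbaaecbbdeb  b
    2  aadc$bbebdebbaaecbbdeba  a
    3  aaecbbdebaaadc$bbebdebb  b
    4  adc$bbebdebbaaecbbdebaa  a
    5  aecbbdebaaadc$bbebdebba  a
    6  baaadc$bbebdebbaaecbbde  e
    7  baaecbbdebaaadc$bbebdeb  b
    8  bbaaecbbdebaaadc$bbebde  e
    9  bbdebaaadc$bbebdebbaaec  c
   10  bbebdebbaaecbbdebaaadc$  $
   11  bdebaaadc$bbebdebbaaecb  b
   12  bdebbaaecbbdebaaadc$bbe  e
   13  bebdebbaaecbbdebaaadc$b  b
   14  c$bbebdebbaaecbbdebaaad  d
   15  cbbdebaaadc$bbebdebbaae  e
   16  dc$bbebdebbaaecbbdebaaa  a
   17  debaaadc$bbebdebbaaecbb  b
   18  debbaaecbbdebaaadc$bbeb  b
   19  ebaaadc$bbebdebbaaecbbd  d
   20  ebbaaecbbdebaaadc$bbebd  d
   21  ebdebbaaecbbdebaaadc$bb  b
   22  ecbbdebaaadc$bbebdebbaa  a

cbabaaebec$bebdeabbddba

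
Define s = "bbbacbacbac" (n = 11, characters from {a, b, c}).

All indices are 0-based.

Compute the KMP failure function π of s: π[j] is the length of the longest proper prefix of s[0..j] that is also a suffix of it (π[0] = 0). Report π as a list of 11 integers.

π[0] = 0
j=1 s[j]='b': π[1]=1 (border 'b')
j=2 s[j]='b': π[2]=2 (border 'bb')
j=3 s[j]='a': k: 2→1→0; π[3]=0 (border '')
j=4 s[j]='c': π[4]=0 (border '')
j=5 s[j]='b': π[5]=1 (border 'b')
j=6 s[j]='a': k: 1→0; π[6]=0 (border '')
j=7 s[j]='c': π[7]=0 (border '')
j=8 s[j]='b': π[8]=1 (border 'b')
j=9 s[j]='a': k: 1→0; π[9]=0 (border '')
j=10 s[j]='c': π[10]=0 (border '')

[0, 1, 2, 0, 0, 1, 0, 0, 1, 0, 0]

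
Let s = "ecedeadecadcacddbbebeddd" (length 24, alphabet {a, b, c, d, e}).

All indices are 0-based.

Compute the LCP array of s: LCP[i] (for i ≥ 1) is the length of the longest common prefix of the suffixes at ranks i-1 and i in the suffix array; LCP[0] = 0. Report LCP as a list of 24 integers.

rank→(start, suffix):
  0 → (12, 'acddbbebeddd')
  1 → (9, 'adcacddbbebeddd')
  2 → (5, 'adecadcacddbbebeddd')
  3 → (16, 'bbebeddd')
  4 → (17, 'bebeddd')
  5 → (19, 'beddd')
  6 → (11, 'cacddbbebeddd')
  7 → (8, 'cadcacddbbebeddd')
  8 → (13, 'cddbbebeddd')
  9 → (1, 'cedeadecadcacddbbebeddd')
  10 → (23, 'd')
  11 → (15, 'dbbebeddd')
  12 → (10, 'dcacddbbebeddd')
  13 → (22, 'dd')
  14 → (14, 'ddbbebeddd')
  15 → (21, 'ddd')
  16 → (3, 'deadecadcacddbbebeddd')
  17 → (6, 'decadcacddbbebeddd')
  18 → (4, 'eadecadcacddbbebeddd')
  19 → (18, 'ebeddd')
  20 → (7, 'ecadcacddbbebeddd')
  21 → (0, 'ecedeadecadcacddbbebeddd')
  22 → (20, 'eddd')
  23 → (2, 'edeadecadcacddbbebeddd')

SA = [12, 9, 5, 16, 17, 19, 11, 8, 13, 1, 23, 15, 10, 22, 14, 21, 3, 6, 4, 18, 7, 0, 20, 2]
[i] adj suffixes → lcp
  [1] 12/9 → 1 ('a')
  [2] 9/5 → 2 ('ad')
  [3] 5/16 → 0 ('')
  [4] 16/17 → 1 ('b')
  [5] 17/19 → 2 ('be')
  [6] 19/11 → 0 ('')
  [7] 11/8 → 2 ('ca')
  [8] 8/13 → 1 ('c')
  [9] 13/1 → 1 ('c')
  [10] 1/23 → 0 ('')
  [11] 23/15 → 1 ('d')
  [12] 15/10 → 1 ('d')
  [13] 10/22 → 1 ('d')
  [14] 22/14 → 2 ('dd')
  [15] 14/21 → 2 ('dd')
  [16] 21/3 → 1 ('d')
  [17] 3/6 → 2 ('de')
  [18] 6/4 → 0 ('')
  [19] 4/18 → 1 ('e')
  [20] 18/7 → 1 ('e')
  [21] 7/0 → 2 ('ec')
  [22] 0/20 → 1 ('e')
  [23] 20/2 → 2 ('ed')

[0, 1, 2, 0, 1, 2, 0, 2, 1, 1, 0, 1, 1, 1, 2, 2, 1, 2, 0, 1, 1, 2, 1, 2]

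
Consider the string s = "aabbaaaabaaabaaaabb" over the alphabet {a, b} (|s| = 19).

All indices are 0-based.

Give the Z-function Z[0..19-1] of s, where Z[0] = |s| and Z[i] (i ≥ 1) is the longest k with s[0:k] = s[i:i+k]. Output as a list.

[19, 1, 0, 0, 2, 2, 3, 1, 0, 2, 3, 1, 0, 2, 2, 4, 1, 0, 0]

Z[0]=19
i=1: fresh scan; Z[1]=1 extend→box=[1,2)
i=2: fresh scan; Z[2]=0
i=3: fresh scan; Z[3]=0
i=4: fresh scan; Z[4]=2 extend→box=[4,6)
i=5: min(r-i=1, Z[1]=1)=1; Z[5]=2 extend→box=[5,7)
i=6: min(r-i=1, Z[1]=1)=1; Z[6]=3 extend→box=[6,9)
i=7: min(r-i=2, Z[1]=1)=1; Z[7]=1
i=8: min(r-i=1, Z[2]=0)=0; Z[8]=0
i=9: fresh scan; Z[9]=2 extend→box=[9,11)
i=10: min(r-i=1, Z[1]=1)=1; Z[10]=3 extend→box=[10,13)
i=11: min(r-i=2, Z[1]=1)=1; Z[11]=1
i=12: min(r-i=1, Z[2]=0)=0; Z[12]=0
i=13: fresh scan; Z[13]=2 extend→box=[13,15)
i=14: min(r-i=1, Z[1]=1)=1; Z[14]=2 extend→box=[14,16)
i=15: min(r-i=1, Z[1]=1)=1; Z[15]=4 extend→box=[15,19)
i=16: min(r-i=3, Z[1]=1)=1; Z[16]=1
i=17: min(r-i=2, Z[2]=0)=0; Z[17]=0
i=18: min(r-i=1, Z[3]=0)=0; Z[18]=0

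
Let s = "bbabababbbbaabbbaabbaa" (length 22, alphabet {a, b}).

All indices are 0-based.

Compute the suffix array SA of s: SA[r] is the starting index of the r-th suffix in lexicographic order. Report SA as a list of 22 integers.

[21, 20, 16, 11, 2, 4, 17, 12, 6, 19, 15, 10, 1, 3, 5, 18, 14, 9, 0, 13, 8, 7]

sorted suffixes:
  #0 SA[0]=21  'a'
  #1 SA[1]=20  'aa'
  #2 SA[2]=16  'aabbaa'
  #3 SA[3]=11  'aabbbaabbaa'
  #4 SA[4]=2  'abababbbbaabbbaabbaa'
  #5 SA[5]=4  'ababbbbaabbbaabbaa'
  #6 SA[6]=17  'abbaa'
  #7 SA[7]=12  'abbbaabbaa'
  #8 SA[8]=6  'abbbbaabbbaabbaa'
  #9 SA[9]=19  'baa'
  #10 SA[10]=15  'baabbaa'
  #11 SA[11]=10  'baabbbaabbaa'
  #12 SA[12]=1  'babababbbbaabbbaabbaa'
  #13 SA[13]=3  'bababbbbaabbbaabbaa'
  #14 SA[14]=5  'babbbbaabbbaabbaa'
  #15 SA[15]=18  'bbaa'
  #16 SA[16]=14  'bbaabbaa'
  #17 SA[17]=9  'bbaabbbaabbaa'
  #18 SA[18]=0  'bbabababbbbaabbbaabbaa'
  #19 SA[19]=13  'bbbaabbaa'
  #20 SA[20]=8  'bbbaabbbaabbaa'
  #21 SA[21]=7  'bbbbaabbbaabbaa'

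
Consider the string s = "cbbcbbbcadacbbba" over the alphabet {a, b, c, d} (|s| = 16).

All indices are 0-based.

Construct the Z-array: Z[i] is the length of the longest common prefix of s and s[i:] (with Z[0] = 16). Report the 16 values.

Z[0]=16
i=1: outside box; Z[1]=0
i=2: outside box; Z[2]=0
i=3: outside box; Z[3]=3 grow→box=[3,6)
i=4: min(r-i=2, Z[1]=0)=0; Z[4]=0
i=5: min(r-i=1, Z[2]=0)=0; Z[5]=0
i=6: outside box; Z[6]=0
i=7: outside box; Z[7]=1 grow→box=[7,8)
i=8: outside box; Z[8]=0
i=9: outside box; Z[9]=0
i=10: outside box; Z[10]=0
i=11: outside box; Z[11]=3 grow→box=[11,14)
i=12: min(r-i=2, Z[1]=0)=0; Z[12]=0
i=13: min(r-i=1, Z[2]=0)=0; Z[13]=0
i=14: outside box; Z[14]=0
i=15: outside box; Z[15]=0

[16, 0, 0, 3, 0, 0, 0, 1, 0, 0, 0, 3, 0, 0, 0, 0]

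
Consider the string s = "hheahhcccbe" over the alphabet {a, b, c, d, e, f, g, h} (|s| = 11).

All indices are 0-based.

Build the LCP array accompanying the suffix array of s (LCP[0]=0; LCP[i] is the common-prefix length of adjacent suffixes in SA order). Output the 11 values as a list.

[0, 0, 0, 1, 2, 0, 1, 0, 1, 1, 2]

sorted suffixes:
  #0 SA[0]=3  'ahhcccbe'
  #1 SA[1]=9  'be'
  #2 SA[2]=8  'cbe'
  #3 SA[3]=7  'ccbe'
  #4 SA[4]=6  'cccbe'
  #5 SA[5]=10  'e'
  #6 SA[6]=2  'eahhcccbe'
  #7 SA[7]=5  'hcccbe'
  #8 SA[8]=1  'heahhcccbe'
  #9 SA[9]=4  'hhcccbe'
  #10 SA[10]=0  'hheahhcccbe'

SA = [3, 9, 8, 7, 6, 10, 2, 5, 1, 4, 0]
rank  pair      lcp
   1  s[3:],s[9:]  0  ''
   2  s[9:],s[8:]  0  ''
   3  s[8:],s[7:]  1  'c'
   4  s[7:],s[6:]  2  'cc'
   5  s[6:],s[10:]  0  ''
   6  s[10:],s[2:]  1  'e'
   7  s[2:],s[5:]  0  ''
   8  s[5:],s[1:]  1  'h'
   9  s[1:],s[4:]  1  'h'
  10  s[4:],s[0:]  2  'hh'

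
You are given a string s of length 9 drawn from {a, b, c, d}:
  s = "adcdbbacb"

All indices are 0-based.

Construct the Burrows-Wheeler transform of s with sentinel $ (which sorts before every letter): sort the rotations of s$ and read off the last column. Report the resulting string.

bb$cbdadca

rank  rotation    last
    0  $adcdbbacb  b
    1  acb$adcdbb  b
    2  adcdbbacb$  $
    3  b$adcdbbac  c
    4  bacb$adcdb  b
    5  bbacb$adcd  d
    6  cb$adcdbba  a
    7  cdbbacb$ad  d
    8  dbbacb$adc  c
    9  dcdbbacb$a  a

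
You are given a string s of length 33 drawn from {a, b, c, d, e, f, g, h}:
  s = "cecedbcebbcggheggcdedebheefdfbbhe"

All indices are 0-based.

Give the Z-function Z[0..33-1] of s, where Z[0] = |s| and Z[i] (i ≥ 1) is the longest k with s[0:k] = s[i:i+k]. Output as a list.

Z[0]=33
i=1: outside box; Z[1]=0
i=2: outside box; Z[2]=2 grow→box=[2,4)
i=3: min(r-i=1, Z[1]=0)=0; Z[3]=0
i=4: outside box; Z[4]=0
i=5: outside box; Z[5]=0
i=6: outside box; Z[6]=2 grow→box=[6,8)
i=7: min(r-i=1, Z[1]=0)=0; Z[7]=0
i=8: outside box; Z[8]=0
i=9: outside box; Z[9]=0
i=10: outside box; Z[10]=1 grow→box=[10,11)
i=11: outside box; Z[11]=0
i=12: outside box; Z[12]=0
i=13: outside box; Z[13]=0
i=14: outside box; Z[14]=0
i=15: outside box; Z[15]=0
i=16: outside box; Z[16]=0
i=17: outside box; Z[17]=1 grow→box=[17,18)
i=18: outside box; Z[18]=0
i=19: outside box; Z[19]=0
i=20: outside box; Z[20]=0
i=21: outside box; Z[21]=0
i=22: outside box; Z[22]=0
i=23: outside box; Z[23]=0
i=24: outside box; Z[24]=0
i=25: outside box; Z[25]=0
i=26: outside box; Z[26]=0
i=27: outside box; Z[27]=0
i=28: outside box; Z[28]=0
i=29: outside box; Z[29]=0
i=30: outside box; Z[30]=0
i=31: outside box; Z[31]=0
i=32: outside box; Z[32]=0

[33, 0, 2, 0, 0, 0, 2, 0, 0, 0, 1, 0, 0, 0, 0, 0, 0, 1, 0, 0, 0, 0, 0, 0, 0, 0, 0, 0, 0, 0, 0, 0, 0]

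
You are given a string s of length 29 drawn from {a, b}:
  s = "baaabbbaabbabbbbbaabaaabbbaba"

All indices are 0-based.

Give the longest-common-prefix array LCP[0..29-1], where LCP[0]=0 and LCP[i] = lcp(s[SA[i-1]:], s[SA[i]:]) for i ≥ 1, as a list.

rank→(start, suffix):
  0 → (28, 'a')
  1 → (1, 'aaabbbaabbabbbbbaabaaabbbaba')
  2 → (20, 'aaabbbaba')
  3 → (17, 'aabaaabbbaba')
  4 → (7, 'aabbabbbbbaabaaabbbaba')
  5 → (2, 'aabbbaabbabbbbbaabaaabbbaba')
  6 → (21, 'aabbbaba')
  7 → (26, 'aba')
  8 → (18, 'abaaabbbaba')
  9 → (8, 'abbabbbbbaabaaabbbaba')
  10 → (3, 'abbbaabbabbbbbaabaaabbbaba')
  11 → (22, 'abbbaba')
  12 → (11, 'abbbbbaabaaabbbaba')
  13 → (27, 'ba')
  14 → (0, 'baaabbbaabbabbbbbaabaaabbbaba')
  15 → (19, 'baaabbbaba')
  16 → (16, 'baabaaabbbaba')
  17 → (6, 'baabbabbbbbaabaaabbbaba')
  18 → (25, 'baba')
  19 → (10, 'babbbbbaabaaabbbaba')
  20 → (15, 'bbaabaaabbbaba')
  21 → (5, 'bbaabbabbbbbaabaaabbbaba')
  22 → (24, 'bbaba')
  23 → (9, 'bbabbbbbaabaaabbbaba')
  24 → (14, 'bbbaabaaabbbaba')
  25 → (4, 'bbbaabbabbbbbaabaaabbbaba')
  26 → (23, 'bbbaba')
  27 → (13, 'bbbbaabaaabbbaba')
  28 → (12, 'bbbbbaabaaabbbaba')

SA = [28, 1, 20, 17, 7, 2, 21, 26, 18, 8, 3, 22, 11, 27, 0, 19, 16, 6, 25, 10, 15, 5, 24, 9, 14, 4, 23, 13, 12]
[i] adj suffixes → lcp
  [1] 28/1 → 1 ('a')
  [2] 1/20 → 7 ('aaabbba')
  [3] 20/17 → 2 ('aa')
  [4] 17/7 → 3 ('aab')
  [5] 7/2 → 4 ('aabb')
  [6] 2/21 → 6 ('aabbba')
  [7] 21/26 → 1 ('a')
  [8] 26/18 → 3 ('aba')
  [9] 18/8 → 2 ('ab')
  [10] 8/3 → 3 ('abb')
  [11] 3/22 → 5 ('abbba')
  [12] 22/11 → 4 ('abbb')
  [13] 11/27 → 0 ('')
  [14] 27/0 → 2 ('ba')
  [15] 0/19 → 8 ('baaabbba')
  [16] 19/16 → 3 ('baa')
  [17] 16/6 → 4 ('baab')
  [18] 6/25 → 2 ('ba')
  [19] 25/10 → 3 ('bab')
  [20] 10/15 → 1 ('b')
  [21] 15/5 → 5 ('bbaab')
  [22] 5/24 → 3 ('bba')
  [23] 24/9 → 4 ('bbab')
  [24] 9/14 → 2 ('bb')
  [25] 14/4 → 6 ('bbbaab')
  [26] 4/23 → 4 ('bbba')
  [27] 23/13 → 3 ('bbb')
  [28] 13/12 → 4 ('bbbb')

[0, 1, 7, 2, 3, 4, 6, 1, 3, 2, 3, 5, 4, 0, 2, 8, 3, 4, 2, 3, 1, 5, 3, 4, 2, 6, 4, 3, 4]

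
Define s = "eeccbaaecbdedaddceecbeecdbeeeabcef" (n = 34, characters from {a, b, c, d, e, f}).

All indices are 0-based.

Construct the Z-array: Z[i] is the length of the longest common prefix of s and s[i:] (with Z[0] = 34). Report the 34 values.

[34, 1, 0, 0, 0, 0, 0, 1, 0, 0, 0, 1, 0, 0, 0, 0, 0, 3, 1, 0, 0, 3, 1, 0, 0, 0, 2, 2, 1, 0, 0, 0, 1, 0]

Z[0]=34
i=1: outside box; Z[1]=1 extend→box=[1,2)
i=2: outside box; Z[2]=0
i=3: outside box; Z[3]=0
i=4: outside box; Z[4]=0
i=5: outside box; Z[5]=0
i=6: outside box; Z[6]=0
i=7: outside box; Z[7]=1 extend→box=[7,8)
i=8: outside box; Z[8]=0
i=9: outside box; Z[9]=0
i=10: outside box; Z[10]=0
i=11: outside box; Z[11]=1 extend→box=[11,12)
i=12: outside box; Z[12]=0
i=13: outside box; Z[13]=0
i=14: outside box; Z[14]=0
i=15: outside box; Z[15]=0
i=16: outside box; Z[16]=0
i=17: outside box; Z[17]=3 extend→box=[17,20)
i=18: min(r-i=2, Z[1]=1)=1; Z[18]=1
i=19: min(r-i=1, Z[2]=0)=0; Z[19]=0
i=20: outside box; Z[20]=0
i=21: outside box; Z[21]=3 extend→box=[21,24)
i=22: min(r-i=2, Z[1]=1)=1; Z[22]=1
i=23: min(r-i=1, Z[2]=0)=0; Z[23]=0
i=24: outside box; Z[24]=0
i=25: outside box; Z[25]=0
i=26: outside box; Z[26]=2 extend→box=[26,28)
i=27: min(r-i=1, Z[1]=1)=1; Z[27]=2 extend→box=[27,29)
i=28: min(r-i=1, Z[1]=1)=1; Z[28]=1
i=29: outside box; Z[29]=0
i=30: outside box; Z[30]=0
i=31: outside box; Z[31]=0
i=32: outside box; Z[32]=1 extend→box=[32,33)
i=33: outside box; Z[33]=0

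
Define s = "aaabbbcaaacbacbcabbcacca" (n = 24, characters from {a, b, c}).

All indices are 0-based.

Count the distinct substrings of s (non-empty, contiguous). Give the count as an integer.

rank→(start, suffix):
  0 → (23, 'a')
  1 → (0, 'aaabbbcaaacbacbcabbcacca')
  2 → (7, 'aaacbacbcabbcacca')
  3 → (1, 'aabbbcaaacbacbcabbcacca')
  4 → (8, 'aacbacbcabbcacca')
  5 → (2, 'abbbcaaacbacbcabbcacca')
  6 → (16, 'abbcacca')
  7 → (9, 'acbacbcabbcacca')
  8 → (12, 'acbcabbcacca')
  9 → (20, 'acca')
  10 → (11, 'bacbcabbcacca')
  11 → (3, 'bbbcaaacbacbcabbcacca')
  12 → (4, 'bbcaaacbacbcabbcacca')
  13 → (17, 'bbcacca')
  14 → (5, 'bcaaacbacbcabbcacca')
  15 → (14, 'bcabbcacca')
  16 → (18, 'bcacca')
  17 → (22, 'ca')
  18 → (6, 'caaacbacbcabbcacca')
  19 → (15, 'cabbcacca')
  20 → (19, 'cacca')
  21 → (10, 'cbacbcabbcacca')
  22 → (13, 'cbcabbcacca')
  23 → (21, 'cca')

SA = [23, 0, 7, 1, 8, 2, 16, 9, 12, 20, 11, 3, 4, 17, 5, 14, 18, 22, 6, 15, 19, 10, 13, 21]
[i] adj suffixes → lcp
  [1] 23/0 → 1 ('a')
  [2] 0/7 → 3 ('aaa')
  [3] 7/1 → 2 ('aa')
  [4] 1/8 → 2 ('aa')
  [5] 8/2 → 1 ('a')
  [6] 2/16 → 3 ('abb')
  [7] 16/9 → 1 ('a')
  [8] 9/12 → 3 ('acb')
  [9] 12/20 → 2 ('ac')
  [10] 20/11 → 0 ('')
  [11] 11/3 → 1 ('b')
  [12] 3/4 → 2 ('bb')
  [13] 4/17 → 4 ('bbca')
  [14] 17/5 → 1 ('b')
  [15] 5/14 → 3 ('bca')
  [16] 14/18 → 3 ('bca')
  [17] 18/22 → 0 ('')
  [18] 22/6 → 2 ('ca')
  [19] 6/15 → 2 ('ca')
  [20] 15/19 → 2 ('ca')
  [21] 19/10 → 1 ('c')
  [22] 10/13 → 2 ('cb')
  [23] 13/21 → 1 ('c')

n(n+1)/2 = 24·25/2 = 300
Σ LCP = 0 + 1 + 3 + 2 + 2 + 1 + 3 + 1 + 3 + 2 + 0 + 1 + 2 + 4 + 1 + 3 + 3 + 0 + 2 + 2 + 2 + 1 + 2 + 1 = 42
distinct = 300 − 42 = 258

258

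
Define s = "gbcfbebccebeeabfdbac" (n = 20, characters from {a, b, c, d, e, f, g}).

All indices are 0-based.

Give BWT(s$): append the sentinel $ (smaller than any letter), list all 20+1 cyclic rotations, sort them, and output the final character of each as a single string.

rank  rotation               last
    0  $gbcfbebccebeeabfdbac  c
    1  abfdbac$gbcfbebccebee  e
    2  ac$gbcfbebccebeeabfdb  b
    3  bac$gbcfbebccebeeabfd  d
    4  bccebeeabfdbac$gbcfbe  e
    5  bcfbebccebeeabfdbac$g  g
    6  bebccebeeabfdbac$gbcf  f
    7  beeabfdbac$gbcfbebcce  e
    8  bfdbac$gbcfbebccebeea  a
    9  c$gbcfbebccebeeabfdba  a
   10  ccebeeabfdbac$gbcfbeb  b
   11  cebeeabfdbac$gbcfbebc  c
   12  cfbebccebeeabfdbac$gb  b
   13  dbac$gbcfbebccebeeabf  f
   14  eabfdbac$gbcfbebccebe  e
   15  ebccebeeabfdbac$gbcfb  b
   16  ebeeabfdbac$gbcfbebcc  c
   17  eeabfdbac$gbcfbebcceb  b
   18  fbebccebeeabfdbac$gbc  c
   19  fdbac$gbcfbebccebeeab  b
   20  gbcfbebccebeeabfdbac$  $

cebdegfeaabcbfebcbcb$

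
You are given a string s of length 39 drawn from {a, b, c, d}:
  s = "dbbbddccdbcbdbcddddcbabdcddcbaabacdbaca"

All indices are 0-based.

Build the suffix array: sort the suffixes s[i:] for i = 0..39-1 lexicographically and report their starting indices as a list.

sorted suffixes:
  #0 SA[0]=38  'a'
  #1 SA[1]=29  'aabacdbaca'
  #2 SA[2]=30  'abacdbaca'
  #3 SA[3]=21  'abdcddcbaabacdbaca'
  #4 SA[4]=36  'aca'
  #5 SA[5]=32  'acdbaca'
  #6 SA[6]=28  'baabacdbaca'
  #7 SA[7]=20  'babdcddcbaabacdbaca'
  #8 SA[8]=35  'baca'
  #9 SA[9]=31  'bacdbaca'
  #10 SA[10]=1  'bbbddccdbcbdbcddddcbabdcddcbaabacdbaca'
  #11 SA[11]=2  'bbddccdbcbdbcddddcbabdcddcbaabacdbaca'
  #12 SA[12]=9  'bcbdbcddddcbabdcddcbaabacdbaca'
  #13 SA[13]=13  'bcddddcbabdcddcbaabacdbaca'
  #14 SA[14]=11  'bdbcddddcbabdcddcbaabacdbaca'
  #15 SA[15]=22  'bdcddcbaabacdbaca'
  #16 SA[16]=3  'bddccdbcbdbcddddcbabdcddcbaabacdbaca'
  #17 SA[17]=37  'ca'
  #18 SA[18]=27  'cbaabacdbaca'
  #19 SA[19]=19  'cbabdcddcbaabacdbaca'
  #20 SA[20]=10  'cbdbcddddcbabdcddcbaabacdbaca'
  #21 SA[21]=6  'ccdbcbdbcddddcbabdcddcbaabacdbaca'
  #22 SA[22]=33  'cdbaca'
  #23 SA[23]=7  'cdbcbdbcddddcbabdcddcbaabacdbaca'
  #24 SA[24]=24  'cddcbaabacdbaca'
  #25 SA[25]=14  'cddddcbabdcddcbaabacdbaca'
  #26 SA[26]=34  'dbaca'
  #27 SA[27]=0  'dbbbddccdbcbdbcddddcbabdcddcbaabacdbaca'
  #28 SA[28]=8  'dbcbdbcddddcbabdcddcbaabacdbaca'
  #29 SA[29]=12  'dbcddddcbabdcddcbaabacdbaca'
  #30 SA[30]=26  'dcbaabacdbaca'
  #31 SA[31]=18  'dcbabdcddcbaabacdbaca'
  #32 SA[32]=5  'dccdbcbdbcddddcbabdcddcbaabacdbaca'
  #33 SA[33]=23  'dcddcbaabacdbaca'
  #34 SA[34]=25  'ddcbaabacdbaca'
  #35 SA[35]=17  'ddcbabdcddcbaabacdbaca'
  #36 SA[36]=4  'ddccdbcbdbcddddcbabdcddcbaabacdbaca'
  #37 SA[37]=16  'dddcbabdcddcbaabacdbaca'
  #38 SA[38]=15  'ddddcbabdcddcbaabacdbaca'

[38, 29, 30, 21, 36, 32, 28, 20, 35, 31, 1, 2, 9, 13, 11, 22, 3, 37, 27, 19, 10, 6, 33, 7, 24, 14, 34, 0, 8, 12, 26, 18, 5, 23, 25, 17, 4, 16, 15]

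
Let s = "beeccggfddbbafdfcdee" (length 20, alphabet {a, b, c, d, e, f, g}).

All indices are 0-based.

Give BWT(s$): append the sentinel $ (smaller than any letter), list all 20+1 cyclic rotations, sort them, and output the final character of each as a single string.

ebbd$efcdfcfeedbdgagc

rank  rotation               last
    0  $beeccggfddbbafdfcdee  e
    1  afdfcdee$beeccggfddbb  b
    2  bafdfcdee$beeccggfddb  b
    3  bbafdfcdee$beeccggfdd  d
    4  beeccggfddbbafdfcdee$  $
    5  ccggfddbbafdfcdee$bee  e
    6  cdee$beeccggfddbbafdf  f
    7  cggfddbbafdfcdee$beec  c
    8  dbbafdfcdee$beeccggfd  d
    9  ddbbafdfcdee$beeccggf  f
   10  dee$beeccggfddbbafdfc  c
   11  dfcdee$beeccggfddbbaf  f
   12  e$beeccggfddbbafdfcde  e
   13  eccggfddbbafdfcdee$be  e
   14  ee$beeccggfddbbafdfcd  d
   15  eeccggfddbbafdfcdee$b  b
   16  fcdee$beeccggfddbbafd  d
   17  fddbbafdfcdee$beeccgg  g
   18  fdfcdee$beeccggfddbba  a
   19  gfddbbafdfcdee$beeccg  g
   20  ggfddbbafdfcdee$beecc  c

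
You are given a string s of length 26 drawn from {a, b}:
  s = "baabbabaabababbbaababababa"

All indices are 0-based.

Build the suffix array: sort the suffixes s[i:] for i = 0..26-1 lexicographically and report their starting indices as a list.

[25, 16, 7, 1, 23, 5, 21, 19, 17, 8, 10, 2, 12, 24, 15, 6, 0, 22, 4, 20, 18, 9, 11, 14, 3, 13]

rank | idx | suffix
   0 |  25 | a
   1 |  16 | aababababa
   2 |   7 | aabababbbaababababa
   3 |   1 | aabbabaabababbbaababababa
   4 |  23 | aba
   5 |   5 | abaabababbbaababababa
   6 |  21 | ababa
   7 |  19 | abababa
   8 |  17 | ababababa
   9 |   8 | abababbbaababababa
  10 |  10 | ababbbaababababa
  11 |   2 | abbabaabababbbaababababa
  12 |  12 | abbbaababababa
  13 |  24 | ba
  14 |  15 | baababababa
  15 |   6 | baabababbbaababababa
  16 |   0 | baabbabaabababbbaababababa
  17 |  22 | baba
  18 |   4 | babaabababbbaababababa
  19 |  20 | bababa
  20 |  18 | babababa
  21 |   9 | bababbbaababababa
  22 |  11 | babbbaababababa
  23 |  14 | bbaababababa
  24 |   3 | bbabaabababbbaababababa
  25 |  13 | bbbaababababa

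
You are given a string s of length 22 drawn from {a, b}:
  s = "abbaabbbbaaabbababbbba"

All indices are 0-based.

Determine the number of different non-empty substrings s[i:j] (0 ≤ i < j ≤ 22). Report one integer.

195

sorted suffixes:
  #0 SA[0]=21  'a'
  #1 SA[1]=9  'aaabbababbbba'
  #2 SA[2]=10  'aabbababbbba'
  #3 SA[3]=3  'aabbbbaaabbababbbba'
  #4 SA[4]=14  'ababbbba'
  #5 SA[5]=0  'abbaabbbbaaabbababbbba'
  #6 SA[6]=11  'abbababbbba'
  #7 SA[7]=16  'abbbba'
  #8 SA[8]=4  'abbbbaaabbababbbba'
  #9 SA[9]=20  'ba'
  #10 SA[10]=8  'baaabbababbbba'
  #11 SA[11]=2  'baabbbbaaabbababbbba'
  #12 SA[12]=13  'bababbbba'
  #13 SA[13]=15  'babbbba'
  #14 SA[14]=19  'bba'
  #15 SA[15]=7  'bbaaabbababbbba'
  #16 SA[16]=1  'bbaabbbbaaabbababbbba'
  #17 SA[17]=12  'bbababbbba'
  #18 SA[18]=18  'bbba'
  #19 SA[19]=6  'bbbaaabbababbbba'
  #20 SA[20]=17  'bbbba'
  #21 SA[21]=5  'bbbbaaabbababbbba'

SA = [21, 9, 10, 3, 14, 0, 11, 16, 4, 20, 8, 2, 13, 15, 19, 7, 1, 12, 18, 6, 17, 5]
[i] adj suffixes → lcp
  [1] 21/9 → 1 ('a')
  [2] 9/10 → 2 ('aa')
  [3] 10/3 → 4 ('aabb')
  [4] 3/14 → 1 ('a')
  [5] 14/0 → 2 ('ab')
  [6] 0/11 → 4 ('abba')
  [7] 11/16 → 3 ('abb')
  [8] 16/4 → 6 ('abbbba')
  [9] 4/20 → 0 ('')
  [10] 20/8 → 2 ('ba')
  [11] 8/2 → 3 ('baa')
  [12] 2/13 → 2 ('ba')
  [13] 13/15 → 3 ('bab')
  [14] 15/19 → 1 ('b')
  [15] 19/7 → 3 ('bba')
  [16] 7/1 → 4 ('bbaa')
  [17] 1/12 → 3 ('bba')
  [18] 12/18 → 2 ('bb')
  [19] 18/6 → 4 ('bbba')
  [20] 6/17 → 3 ('bbb')
  [21] 17/5 → 5 ('bbbba')

n(n+1)/2 = 22·23/2 = 253
Σ LCP = 0 + 1 + 2 + 4 + 1 + 2 + 4 + 3 + 6 + 0 + 2 + 3 + 2 + 3 + 1 + 3 + 4 + 3 + 2 + 4 + 3 + 5 = 58
distinct = 253 − 58 = 195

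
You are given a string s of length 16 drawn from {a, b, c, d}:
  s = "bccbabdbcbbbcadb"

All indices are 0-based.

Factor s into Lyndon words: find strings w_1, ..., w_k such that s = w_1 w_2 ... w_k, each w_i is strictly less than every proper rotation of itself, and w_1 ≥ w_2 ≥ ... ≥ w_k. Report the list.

emit factor 1: 'bcc' (i=0, period=3)
emit factor 2: 'b' (i=3, period=1)
emit factor 3: 'abdbcbbbcadb' (i=4, period=12)

["bcc", "b", "abdbcbbbcadb"]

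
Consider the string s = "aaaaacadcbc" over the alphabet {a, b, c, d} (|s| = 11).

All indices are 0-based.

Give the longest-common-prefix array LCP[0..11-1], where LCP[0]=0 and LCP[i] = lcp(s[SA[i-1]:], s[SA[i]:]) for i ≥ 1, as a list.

rank | idx | suffix
   0 |   0 | aaaaacadcbc
   1 |   1 | aaaacadcbc
   2 |   2 | aaacadcbc
   3 |   3 | aacadcbc
   4 |   4 | acadcbc
   5 |   6 | adcbc
   6 |   9 | bc
   7 |  10 | c
   8 |   5 | cadcbc
   9 |   8 | cbc
  10 |   7 | dcbc

SA = [0, 1, 2, 3, 4, 6, 9, 10, 5, 8, 7]
[i] adj suffixes → lcp
  [1] 0/1 → 4 ('aaaa')
  [2] 1/2 → 3 ('aaa')
  [3] 2/3 → 2 ('aa')
  [4] 3/4 → 1 ('a')
  [5] 4/6 → 1 ('a')
  [6] 6/9 → 0 ('')
  [7] 9/10 → 0 ('')
  [8] 10/5 → 1 ('c')
  [9] 5/8 → 1 ('c')
  [10] 8/7 → 0 ('')

[0, 4, 3, 2, 1, 1, 0, 0, 1, 1, 0]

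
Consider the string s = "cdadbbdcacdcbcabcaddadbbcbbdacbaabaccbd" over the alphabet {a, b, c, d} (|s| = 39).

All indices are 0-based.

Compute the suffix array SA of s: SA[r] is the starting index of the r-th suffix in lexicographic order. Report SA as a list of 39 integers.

[31, 32, 14, 28, 34, 8, 20, 2, 17, 30, 33, 22, 25, 4, 12, 15, 23, 37, 26, 5, 13, 7, 16, 29, 24, 11, 36, 35, 0, 9, 38, 27, 19, 1, 21, 3, 6, 10, 18]

sorted suffixes:
  #0 SA[0]=31  'aabaccbd'
  #1 SA[1]=32  'abaccbd'
  #2 SA[2]=14  'abcaddadbbcbbdacbaabaccbd'
  #3 SA[3]=28  'acbaabaccbd'
  #4 SA[4]=34  'accbd'
  #5 SA[5]=8  'acdcbcabcaddadbbcbbdacbaabaccbd'
  #6 SA[6]=20  'adbbcbbdacbaabaccbd'
  #7 SA[7]=2  'adbbdcacdcbcabcaddadbbcbbdacbaabaccbd'
  #8 SA[8]=17  'addadbbcbbdacbaabaccbd'
  #9 SA[9]=30  'baabaccbd'
  #10 SA[10]=33  'baccbd'
  #11 SA[11]=22  'bbcbbdacbaabaccbd'
  #12 SA[12]=25  'bbdacbaabaccbd'
  #13 SA[13]=4  'bbdcacdcbcabcaddadbbcbbdacbaabaccbd'
  #14 SA[14]=12  'bcabcaddadbbcbbdacbaabaccbd'
  #15 SA[15]=15  'bcaddadbbcbbdacbaabaccbd'
  #16 SA[16]=23  'bcbbdacbaabaccbd'
  #17 SA[17]=37  'bd'
  #18 SA[18]=26  'bdacbaabaccbd'
  #19 SA[19]=5  'bdcacdcbcabcaddadbbcbbdacbaabaccbd'
  #20 SA[20]=13  'cabcaddadbbcbbdacbaabaccbd'
  #21 SA[21]=7  'cacdcbcabcaddadbbcbbdacbaabaccbd'
  #22 SA[22]=16  'caddadbbcbbdacbaabaccbd'
  #23 SA[23]=29  'cbaabaccbd'
  #24 SA[24]=24  'cbbdacbaabaccbd'
  #25 SA[25]=11  'cbcabcaddadbbcbbdacbaabaccbd'
  #26 SA[26]=36  'cbd'
  #27 SA[27]=35  'ccbd'
  #28 SA[28]=0  'cdadbbdcacdcbcabcaddadbbcbbdacbaabaccbd'
  #29 SA[29]=9  'cdcbcabcaddadbbcbbdacbaabaccbd'
  #30 SA[30]=38  'd'
  #31 SA[31]=27  'dacbaabaccbd'
  #32 SA[32]=19  'dadbbcbbdacbaabaccbd'
  #33 SA[33]=1  'dadbbdcacdcbcabcaddadbbcbbdacbaabaccbd'
  #34 SA[34]=21  'dbbcbbdacbaabaccbd'
  #35 SA[35]=3  'dbbdcacdcbcabcaddadbbcbbdacbaabaccbd'
  #36 SA[36]=6  'dcacdcbcabcaddadbbcbbdacbaabaccbd'
  #37 SA[37]=10  'dcbcabcaddadbbcbbdacbaabaccbd'
  #38 SA[38]=18  'ddadbbcbbdacbaabaccbd'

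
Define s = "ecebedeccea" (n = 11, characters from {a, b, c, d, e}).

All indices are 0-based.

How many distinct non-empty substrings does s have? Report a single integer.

58

rank | idx | suffix
   0 |  10 | a
   1 |   3 | bedeccea
   2 |   7 | ccea
   3 |   8 | cea
   4 |   1 | cebedeccea
   5 |   5 | deccea
   6 |   9 | ea
   7 |   2 | ebedeccea
   8 |   6 | eccea
   9 |   0 | ecebedeccea
  10 |   4 | edeccea

SA = [10, 3, 7, 8, 1, 5, 9, 2, 6, 0, 4]
[i] adj suffixes → lcp
  [1] 10/3 → 0 ('')
  [2] 3/7 → 0 ('')
  [3] 7/8 → 1 ('c')
  [4] 8/1 → 2 ('ce')
  [5] 1/5 → 0 ('')
  [6] 5/9 → 0 ('')
  [7] 9/2 → 1 ('e')
  [8] 2/6 → 1 ('e')
  [9] 6/0 → 2 ('ec')
  [10] 0/4 → 1 ('e')

n(n+1)/2 = 11·12/2 = 66
Σ LCP = 0 + 0 + 0 + 1 + 2 + 0 + 0 + 1 + 1 + 2 + 1 = 8
distinct = 66 − 8 = 58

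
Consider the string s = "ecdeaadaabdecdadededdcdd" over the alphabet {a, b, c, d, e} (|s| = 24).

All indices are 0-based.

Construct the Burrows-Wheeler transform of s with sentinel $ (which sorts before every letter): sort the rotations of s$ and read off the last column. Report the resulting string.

ddeaadaededacdcecbeadd$dd

rank  rotation                   last
    0  $ecdeaadaabdecdadededdcdd  d
    1  aabdecdadededdcdd$ecdeaad  d
    2  aadaabdecdadededdcdd$ecde  e
    3  abdecdadededdcdd$ecdeaada  a
    4  adaabdecdadededdcdd$ecdea  a
    5  adededdcdd$ecdeaadaabdecd  d
    6  bdecdadededdcdd$ecdeaadaa  a
    7  cdadededdcdd$ecdeaadaabde  e
    8  cdd$ecdeaadaabdecdadededd  d
    9  cdeaadaabdecdadededdcdd$e  e
   10  d$ecdeaadaabdecdadededdcd  d
   11  daabdecdadededdcdd$ecdeaa  a
   12  dadededdcdd$ecdeaadaabdec  c
   13  dcdd$ecdeaadaabdecdadeded  d
   14  dd$ecdeaadaabdecdadededdc  c
   15  ddcdd$ecdeaadaabdecdadede  e
   16  deaadaabdecdadededdcdd$ec  c
   17  decdadededdcdd$ecdeaadaab  b
   18  deddcdd$ecdeaadaabdecdade  e
   19  dededdcdd$ecdeaadaabdecda  a
   20  eaadaabdecdadededdcdd$ecd  d
   21  ecdadededdcdd$ecdeaadaabd  d
   22  ecdeaadaabdecdadededdcdd$  $
   23  eddcdd$ecdeaadaabdecdaded  d
   24  ededdcdd$ecdeaadaabdecdad  d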